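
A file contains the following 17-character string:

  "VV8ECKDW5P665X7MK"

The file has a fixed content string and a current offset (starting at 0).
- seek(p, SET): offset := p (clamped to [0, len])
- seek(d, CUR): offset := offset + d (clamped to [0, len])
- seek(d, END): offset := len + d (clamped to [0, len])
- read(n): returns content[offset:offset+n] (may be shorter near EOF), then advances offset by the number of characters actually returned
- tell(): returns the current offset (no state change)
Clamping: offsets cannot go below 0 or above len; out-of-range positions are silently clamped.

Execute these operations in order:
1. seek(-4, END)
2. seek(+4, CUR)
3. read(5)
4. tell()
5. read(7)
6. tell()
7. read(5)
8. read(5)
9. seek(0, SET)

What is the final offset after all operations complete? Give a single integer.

After 1 (seek(-4, END)): offset=13
After 2 (seek(+4, CUR)): offset=17
After 3 (read(5)): returned '', offset=17
After 4 (tell()): offset=17
After 5 (read(7)): returned '', offset=17
After 6 (tell()): offset=17
After 7 (read(5)): returned '', offset=17
After 8 (read(5)): returned '', offset=17
After 9 (seek(0, SET)): offset=0

Answer: 0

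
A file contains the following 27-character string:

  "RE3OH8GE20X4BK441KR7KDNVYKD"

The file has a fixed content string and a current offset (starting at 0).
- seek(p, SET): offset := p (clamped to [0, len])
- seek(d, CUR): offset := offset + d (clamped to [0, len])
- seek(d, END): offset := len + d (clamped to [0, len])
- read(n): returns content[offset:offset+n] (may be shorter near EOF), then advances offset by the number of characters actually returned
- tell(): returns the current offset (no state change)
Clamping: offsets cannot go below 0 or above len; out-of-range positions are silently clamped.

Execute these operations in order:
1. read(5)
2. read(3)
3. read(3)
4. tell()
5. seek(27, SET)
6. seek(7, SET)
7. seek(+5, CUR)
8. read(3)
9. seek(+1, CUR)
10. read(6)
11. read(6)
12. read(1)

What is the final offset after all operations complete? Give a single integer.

Answer: 27

Derivation:
After 1 (read(5)): returned 'RE3OH', offset=5
After 2 (read(3)): returned '8GE', offset=8
After 3 (read(3)): returned '20X', offset=11
After 4 (tell()): offset=11
After 5 (seek(27, SET)): offset=27
After 6 (seek(7, SET)): offset=7
After 7 (seek(+5, CUR)): offset=12
After 8 (read(3)): returned 'BK4', offset=15
After 9 (seek(+1, CUR)): offset=16
After 10 (read(6)): returned '1KR7KD', offset=22
After 11 (read(6)): returned 'NVYKD', offset=27
After 12 (read(1)): returned '', offset=27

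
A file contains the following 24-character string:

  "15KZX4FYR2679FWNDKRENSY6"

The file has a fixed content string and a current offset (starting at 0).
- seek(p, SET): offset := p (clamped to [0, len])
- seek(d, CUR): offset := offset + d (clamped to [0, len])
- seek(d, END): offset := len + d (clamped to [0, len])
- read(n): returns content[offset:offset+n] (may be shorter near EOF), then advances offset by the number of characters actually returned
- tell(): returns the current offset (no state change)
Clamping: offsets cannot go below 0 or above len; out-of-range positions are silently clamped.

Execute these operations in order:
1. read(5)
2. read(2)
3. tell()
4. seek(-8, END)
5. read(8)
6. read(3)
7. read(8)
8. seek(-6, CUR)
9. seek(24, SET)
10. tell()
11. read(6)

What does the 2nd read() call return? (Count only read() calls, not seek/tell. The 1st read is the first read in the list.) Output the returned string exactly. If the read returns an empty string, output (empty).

After 1 (read(5)): returned '15KZX', offset=5
After 2 (read(2)): returned '4F', offset=7
After 3 (tell()): offset=7
After 4 (seek(-8, END)): offset=16
After 5 (read(8)): returned 'DKRENSY6', offset=24
After 6 (read(3)): returned '', offset=24
After 7 (read(8)): returned '', offset=24
After 8 (seek(-6, CUR)): offset=18
After 9 (seek(24, SET)): offset=24
After 10 (tell()): offset=24
After 11 (read(6)): returned '', offset=24

Answer: 4F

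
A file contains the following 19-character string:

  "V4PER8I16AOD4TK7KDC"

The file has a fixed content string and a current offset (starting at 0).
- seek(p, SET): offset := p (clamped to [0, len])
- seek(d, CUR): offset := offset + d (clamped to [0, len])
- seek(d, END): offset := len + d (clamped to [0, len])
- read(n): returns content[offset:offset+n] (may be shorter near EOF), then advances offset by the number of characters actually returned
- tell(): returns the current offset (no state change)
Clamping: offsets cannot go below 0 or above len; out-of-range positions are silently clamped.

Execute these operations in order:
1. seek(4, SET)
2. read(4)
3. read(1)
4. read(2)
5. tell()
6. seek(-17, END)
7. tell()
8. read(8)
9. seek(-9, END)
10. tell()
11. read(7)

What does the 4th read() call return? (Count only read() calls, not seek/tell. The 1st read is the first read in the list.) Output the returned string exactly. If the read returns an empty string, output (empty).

Answer: PER8I16A

Derivation:
After 1 (seek(4, SET)): offset=4
After 2 (read(4)): returned 'R8I1', offset=8
After 3 (read(1)): returned '6', offset=9
After 4 (read(2)): returned 'AO', offset=11
After 5 (tell()): offset=11
After 6 (seek(-17, END)): offset=2
After 7 (tell()): offset=2
After 8 (read(8)): returned 'PER8I16A', offset=10
After 9 (seek(-9, END)): offset=10
After 10 (tell()): offset=10
After 11 (read(7)): returned 'OD4TK7K', offset=17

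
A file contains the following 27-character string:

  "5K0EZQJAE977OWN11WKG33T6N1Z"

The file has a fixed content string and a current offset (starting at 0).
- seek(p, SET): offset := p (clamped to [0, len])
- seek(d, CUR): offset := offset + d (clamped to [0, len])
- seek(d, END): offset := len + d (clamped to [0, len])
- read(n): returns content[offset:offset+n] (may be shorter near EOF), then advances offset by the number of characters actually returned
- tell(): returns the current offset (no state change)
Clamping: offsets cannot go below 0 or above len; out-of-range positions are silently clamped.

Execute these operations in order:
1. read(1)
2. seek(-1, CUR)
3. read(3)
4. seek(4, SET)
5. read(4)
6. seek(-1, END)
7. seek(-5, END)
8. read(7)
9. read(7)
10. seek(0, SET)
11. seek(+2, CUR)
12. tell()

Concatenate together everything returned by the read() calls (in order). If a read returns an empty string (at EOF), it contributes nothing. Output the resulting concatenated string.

After 1 (read(1)): returned '5', offset=1
After 2 (seek(-1, CUR)): offset=0
After 3 (read(3)): returned '5K0', offset=3
After 4 (seek(4, SET)): offset=4
After 5 (read(4)): returned 'ZQJA', offset=8
After 6 (seek(-1, END)): offset=26
After 7 (seek(-5, END)): offset=22
After 8 (read(7)): returned 'T6N1Z', offset=27
After 9 (read(7)): returned '', offset=27
After 10 (seek(0, SET)): offset=0
After 11 (seek(+2, CUR)): offset=2
After 12 (tell()): offset=2

Answer: 55K0ZQJAT6N1Z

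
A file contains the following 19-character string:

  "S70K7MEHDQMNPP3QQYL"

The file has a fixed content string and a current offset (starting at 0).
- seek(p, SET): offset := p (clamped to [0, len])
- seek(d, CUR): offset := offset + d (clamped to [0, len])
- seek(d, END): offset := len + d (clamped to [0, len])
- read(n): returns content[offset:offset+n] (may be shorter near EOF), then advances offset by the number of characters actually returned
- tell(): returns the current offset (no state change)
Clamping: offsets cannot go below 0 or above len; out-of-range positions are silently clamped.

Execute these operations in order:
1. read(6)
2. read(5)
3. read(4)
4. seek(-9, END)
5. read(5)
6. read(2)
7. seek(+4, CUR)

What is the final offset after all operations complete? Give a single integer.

Answer: 19

Derivation:
After 1 (read(6)): returned 'S70K7M', offset=6
After 2 (read(5)): returned 'EHDQM', offset=11
After 3 (read(4)): returned 'NPP3', offset=15
After 4 (seek(-9, END)): offset=10
After 5 (read(5)): returned 'MNPP3', offset=15
After 6 (read(2)): returned 'QQ', offset=17
After 7 (seek(+4, CUR)): offset=19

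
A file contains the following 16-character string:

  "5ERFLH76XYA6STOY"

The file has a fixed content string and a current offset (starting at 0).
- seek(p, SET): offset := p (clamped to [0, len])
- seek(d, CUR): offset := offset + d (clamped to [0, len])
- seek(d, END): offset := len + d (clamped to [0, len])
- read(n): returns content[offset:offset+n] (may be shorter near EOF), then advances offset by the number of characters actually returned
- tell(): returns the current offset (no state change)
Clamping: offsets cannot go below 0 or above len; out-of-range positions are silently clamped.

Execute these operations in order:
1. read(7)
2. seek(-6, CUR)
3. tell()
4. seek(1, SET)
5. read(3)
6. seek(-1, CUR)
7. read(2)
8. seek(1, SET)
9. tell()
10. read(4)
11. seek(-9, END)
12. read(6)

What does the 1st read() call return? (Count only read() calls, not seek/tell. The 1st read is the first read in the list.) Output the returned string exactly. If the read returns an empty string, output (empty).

After 1 (read(7)): returned '5ERFLH7', offset=7
After 2 (seek(-6, CUR)): offset=1
After 3 (tell()): offset=1
After 4 (seek(1, SET)): offset=1
After 5 (read(3)): returned 'ERF', offset=4
After 6 (seek(-1, CUR)): offset=3
After 7 (read(2)): returned 'FL', offset=5
After 8 (seek(1, SET)): offset=1
After 9 (tell()): offset=1
After 10 (read(4)): returned 'ERFL', offset=5
After 11 (seek(-9, END)): offset=7
After 12 (read(6)): returned '6XYA6S', offset=13

Answer: 5ERFLH7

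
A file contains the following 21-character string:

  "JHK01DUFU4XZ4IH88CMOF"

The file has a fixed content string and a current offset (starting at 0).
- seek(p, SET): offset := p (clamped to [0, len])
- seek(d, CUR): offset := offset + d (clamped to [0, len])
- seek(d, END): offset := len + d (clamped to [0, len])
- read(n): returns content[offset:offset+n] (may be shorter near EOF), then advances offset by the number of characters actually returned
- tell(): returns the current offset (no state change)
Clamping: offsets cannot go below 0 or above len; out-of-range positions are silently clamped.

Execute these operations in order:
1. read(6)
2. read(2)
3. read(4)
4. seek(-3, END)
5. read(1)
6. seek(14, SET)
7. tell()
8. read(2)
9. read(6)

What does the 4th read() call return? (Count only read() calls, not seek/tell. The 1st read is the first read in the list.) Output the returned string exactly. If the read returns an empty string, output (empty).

Answer: M

Derivation:
After 1 (read(6)): returned 'JHK01D', offset=6
After 2 (read(2)): returned 'UF', offset=8
After 3 (read(4)): returned 'U4XZ', offset=12
After 4 (seek(-3, END)): offset=18
After 5 (read(1)): returned 'M', offset=19
After 6 (seek(14, SET)): offset=14
After 7 (tell()): offset=14
After 8 (read(2)): returned 'H8', offset=16
After 9 (read(6)): returned '8CMOF', offset=21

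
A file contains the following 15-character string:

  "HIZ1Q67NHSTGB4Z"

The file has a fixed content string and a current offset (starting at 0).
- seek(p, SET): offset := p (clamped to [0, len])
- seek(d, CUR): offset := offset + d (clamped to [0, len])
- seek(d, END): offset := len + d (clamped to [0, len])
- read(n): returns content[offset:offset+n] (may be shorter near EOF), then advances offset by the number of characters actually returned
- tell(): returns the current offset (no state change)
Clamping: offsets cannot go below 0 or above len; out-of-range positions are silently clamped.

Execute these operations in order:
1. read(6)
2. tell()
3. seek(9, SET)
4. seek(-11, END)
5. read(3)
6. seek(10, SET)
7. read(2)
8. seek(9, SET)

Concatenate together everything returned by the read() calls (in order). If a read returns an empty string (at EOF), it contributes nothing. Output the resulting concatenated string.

After 1 (read(6)): returned 'HIZ1Q6', offset=6
After 2 (tell()): offset=6
After 3 (seek(9, SET)): offset=9
After 4 (seek(-11, END)): offset=4
After 5 (read(3)): returned 'Q67', offset=7
After 6 (seek(10, SET)): offset=10
After 7 (read(2)): returned 'TG', offset=12
After 8 (seek(9, SET)): offset=9

Answer: HIZ1Q6Q67TG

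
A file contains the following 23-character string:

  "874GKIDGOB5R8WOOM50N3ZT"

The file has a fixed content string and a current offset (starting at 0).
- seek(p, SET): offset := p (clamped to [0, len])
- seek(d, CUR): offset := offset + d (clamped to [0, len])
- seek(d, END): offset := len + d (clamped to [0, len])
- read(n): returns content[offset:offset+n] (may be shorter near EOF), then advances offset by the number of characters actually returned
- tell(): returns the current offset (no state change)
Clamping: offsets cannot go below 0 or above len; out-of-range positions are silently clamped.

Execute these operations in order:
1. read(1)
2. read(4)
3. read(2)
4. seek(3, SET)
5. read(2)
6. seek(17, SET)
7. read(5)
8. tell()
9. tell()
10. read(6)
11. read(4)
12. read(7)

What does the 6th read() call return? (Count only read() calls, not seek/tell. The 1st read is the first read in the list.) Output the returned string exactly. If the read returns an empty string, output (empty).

After 1 (read(1)): returned '8', offset=1
After 2 (read(4)): returned '74GK', offset=5
After 3 (read(2)): returned 'ID', offset=7
After 4 (seek(3, SET)): offset=3
After 5 (read(2)): returned 'GK', offset=5
After 6 (seek(17, SET)): offset=17
After 7 (read(5)): returned '50N3Z', offset=22
After 8 (tell()): offset=22
After 9 (tell()): offset=22
After 10 (read(6)): returned 'T', offset=23
After 11 (read(4)): returned '', offset=23
After 12 (read(7)): returned '', offset=23

Answer: T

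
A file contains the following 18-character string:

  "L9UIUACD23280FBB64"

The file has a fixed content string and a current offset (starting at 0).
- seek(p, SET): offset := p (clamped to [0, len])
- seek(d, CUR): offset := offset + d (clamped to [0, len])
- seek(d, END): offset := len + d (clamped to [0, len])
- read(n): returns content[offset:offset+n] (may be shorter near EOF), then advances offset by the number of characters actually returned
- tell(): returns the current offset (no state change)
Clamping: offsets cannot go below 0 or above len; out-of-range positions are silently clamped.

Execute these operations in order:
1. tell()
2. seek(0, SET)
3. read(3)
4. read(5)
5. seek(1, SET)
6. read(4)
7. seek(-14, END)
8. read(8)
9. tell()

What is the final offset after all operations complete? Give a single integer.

Answer: 12

Derivation:
After 1 (tell()): offset=0
After 2 (seek(0, SET)): offset=0
After 3 (read(3)): returned 'L9U', offset=3
After 4 (read(5)): returned 'IUACD', offset=8
After 5 (seek(1, SET)): offset=1
After 6 (read(4)): returned '9UIU', offset=5
After 7 (seek(-14, END)): offset=4
After 8 (read(8)): returned 'UACD2328', offset=12
After 9 (tell()): offset=12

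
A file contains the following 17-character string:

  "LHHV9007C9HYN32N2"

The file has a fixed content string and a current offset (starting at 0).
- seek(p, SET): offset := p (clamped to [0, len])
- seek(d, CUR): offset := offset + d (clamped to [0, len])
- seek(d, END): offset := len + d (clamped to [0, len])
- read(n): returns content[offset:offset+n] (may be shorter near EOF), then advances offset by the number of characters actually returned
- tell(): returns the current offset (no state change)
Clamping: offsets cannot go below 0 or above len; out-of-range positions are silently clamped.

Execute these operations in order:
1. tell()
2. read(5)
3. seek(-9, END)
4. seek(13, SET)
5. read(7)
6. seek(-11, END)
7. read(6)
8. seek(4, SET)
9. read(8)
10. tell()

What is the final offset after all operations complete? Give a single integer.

After 1 (tell()): offset=0
After 2 (read(5)): returned 'LHHV9', offset=5
After 3 (seek(-9, END)): offset=8
After 4 (seek(13, SET)): offset=13
After 5 (read(7)): returned '32N2', offset=17
After 6 (seek(-11, END)): offset=6
After 7 (read(6)): returned '07C9HY', offset=12
After 8 (seek(4, SET)): offset=4
After 9 (read(8)): returned '9007C9HY', offset=12
After 10 (tell()): offset=12

Answer: 12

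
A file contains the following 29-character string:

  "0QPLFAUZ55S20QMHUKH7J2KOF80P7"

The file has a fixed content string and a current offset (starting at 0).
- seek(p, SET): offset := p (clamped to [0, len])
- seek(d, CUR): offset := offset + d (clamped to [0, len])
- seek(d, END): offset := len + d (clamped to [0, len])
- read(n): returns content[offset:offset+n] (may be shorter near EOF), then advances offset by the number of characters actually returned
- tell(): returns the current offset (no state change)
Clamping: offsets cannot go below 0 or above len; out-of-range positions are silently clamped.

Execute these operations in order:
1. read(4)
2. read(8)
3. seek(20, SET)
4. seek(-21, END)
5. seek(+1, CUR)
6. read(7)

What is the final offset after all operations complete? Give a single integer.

After 1 (read(4)): returned '0QPL', offset=4
After 2 (read(8)): returned 'FAUZ55S2', offset=12
After 3 (seek(20, SET)): offset=20
After 4 (seek(-21, END)): offset=8
After 5 (seek(+1, CUR)): offset=9
After 6 (read(7)): returned '5S20QMH', offset=16

Answer: 16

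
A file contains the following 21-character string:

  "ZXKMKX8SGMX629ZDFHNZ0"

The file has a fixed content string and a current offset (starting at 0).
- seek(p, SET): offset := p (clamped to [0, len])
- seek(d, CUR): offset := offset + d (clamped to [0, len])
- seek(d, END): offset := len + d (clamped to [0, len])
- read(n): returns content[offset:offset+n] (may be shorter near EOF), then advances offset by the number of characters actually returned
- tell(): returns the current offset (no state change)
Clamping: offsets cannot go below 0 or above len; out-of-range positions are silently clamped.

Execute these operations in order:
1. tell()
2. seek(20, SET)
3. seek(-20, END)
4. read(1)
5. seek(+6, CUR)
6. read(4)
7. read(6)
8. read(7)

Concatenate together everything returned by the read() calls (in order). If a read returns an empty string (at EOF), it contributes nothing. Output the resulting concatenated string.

After 1 (tell()): offset=0
After 2 (seek(20, SET)): offset=20
After 3 (seek(-20, END)): offset=1
After 4 (read(1)): returned 'X', offset=2
After 5 (seek(+6, CUR)): offset=8
After 6 (read(4)): returned 'GMX6', offset=12
After 7 (read(6)): returned '29ZDFH', offset=18
After 8 (read(7)): returned 'NZ0', offset=21

Answer: XGMX629ZDFHNZ0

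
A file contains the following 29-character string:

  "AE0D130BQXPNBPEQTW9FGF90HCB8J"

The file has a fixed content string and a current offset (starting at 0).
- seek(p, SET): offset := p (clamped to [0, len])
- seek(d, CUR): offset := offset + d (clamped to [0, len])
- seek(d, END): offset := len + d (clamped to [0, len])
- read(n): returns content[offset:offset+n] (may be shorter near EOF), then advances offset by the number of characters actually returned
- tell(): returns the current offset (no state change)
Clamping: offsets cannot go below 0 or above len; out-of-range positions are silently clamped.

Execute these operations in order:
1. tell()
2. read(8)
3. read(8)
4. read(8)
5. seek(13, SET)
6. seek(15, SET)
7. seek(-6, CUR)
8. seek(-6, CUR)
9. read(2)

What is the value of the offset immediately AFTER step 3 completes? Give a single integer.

Answer: 16

Derivation:
After 1 (tell()): offset=0
After 2 (read(8)): returned 'AE0D130B', offset=8
After 3 (read(8)): returned 'QXPNBPEQ', offset=16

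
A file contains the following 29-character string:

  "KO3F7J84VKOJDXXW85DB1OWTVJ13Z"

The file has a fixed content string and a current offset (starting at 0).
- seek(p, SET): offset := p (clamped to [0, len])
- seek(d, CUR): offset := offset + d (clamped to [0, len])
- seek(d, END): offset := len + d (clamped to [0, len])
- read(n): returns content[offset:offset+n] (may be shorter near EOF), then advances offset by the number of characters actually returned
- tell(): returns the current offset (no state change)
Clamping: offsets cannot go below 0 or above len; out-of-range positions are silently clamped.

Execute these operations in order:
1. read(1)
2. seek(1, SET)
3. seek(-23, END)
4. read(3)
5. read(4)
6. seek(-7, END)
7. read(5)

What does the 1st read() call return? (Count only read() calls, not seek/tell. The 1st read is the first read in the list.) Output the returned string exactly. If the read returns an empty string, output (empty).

After 1 (read(1)): returned 'K', offset=1
After 2 (seek(1, SET)): offset=1
After 3 (seek(-23, END)): offset=6
After 4 (read(3)): returned '84V', offset=9
After 5 (read(4)): returned 'KOJD', offset=13
After 6 (seek(-7, END)): offset=22
After 7 (read(5)): returned 'WTVJ1', offset=27

Answer: K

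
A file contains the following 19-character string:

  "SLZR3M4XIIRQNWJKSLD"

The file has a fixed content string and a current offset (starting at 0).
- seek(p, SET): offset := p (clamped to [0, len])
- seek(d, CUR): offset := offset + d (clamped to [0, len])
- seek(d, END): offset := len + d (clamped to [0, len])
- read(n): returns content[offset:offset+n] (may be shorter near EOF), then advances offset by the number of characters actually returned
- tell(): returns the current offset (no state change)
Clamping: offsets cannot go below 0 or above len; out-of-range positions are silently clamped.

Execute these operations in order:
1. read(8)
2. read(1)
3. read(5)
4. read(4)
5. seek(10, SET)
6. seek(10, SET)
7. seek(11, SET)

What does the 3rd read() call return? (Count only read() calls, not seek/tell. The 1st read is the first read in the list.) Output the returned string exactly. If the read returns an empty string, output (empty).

Answer: IRQNW

Derivation:
After 1 (read(8)): returned 'SLZR3M4X', offset=8
After 2 (read(1)): returned 'I', offset=9
After 3 (read(5)): returned 'IRQNW', offset=14
After 4 (read(4)): returned 'JKSL', offset=18
After 5 (seek(10, SET)): offset=10
After 6 (seek(10, SET)): offset=10
After 7 (seek(11, SET)): offset=11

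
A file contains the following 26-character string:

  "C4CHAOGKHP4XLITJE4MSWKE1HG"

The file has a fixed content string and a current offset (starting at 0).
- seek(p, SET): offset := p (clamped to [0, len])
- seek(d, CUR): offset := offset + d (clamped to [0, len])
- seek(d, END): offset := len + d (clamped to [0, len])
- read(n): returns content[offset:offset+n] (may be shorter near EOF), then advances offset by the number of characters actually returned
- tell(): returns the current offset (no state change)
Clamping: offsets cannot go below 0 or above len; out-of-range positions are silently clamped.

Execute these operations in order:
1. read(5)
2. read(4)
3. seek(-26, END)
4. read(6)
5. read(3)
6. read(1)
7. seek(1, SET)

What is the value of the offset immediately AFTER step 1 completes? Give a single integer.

After 1 (read(5)): returned 'C4CHA', offset=5

Answer: 5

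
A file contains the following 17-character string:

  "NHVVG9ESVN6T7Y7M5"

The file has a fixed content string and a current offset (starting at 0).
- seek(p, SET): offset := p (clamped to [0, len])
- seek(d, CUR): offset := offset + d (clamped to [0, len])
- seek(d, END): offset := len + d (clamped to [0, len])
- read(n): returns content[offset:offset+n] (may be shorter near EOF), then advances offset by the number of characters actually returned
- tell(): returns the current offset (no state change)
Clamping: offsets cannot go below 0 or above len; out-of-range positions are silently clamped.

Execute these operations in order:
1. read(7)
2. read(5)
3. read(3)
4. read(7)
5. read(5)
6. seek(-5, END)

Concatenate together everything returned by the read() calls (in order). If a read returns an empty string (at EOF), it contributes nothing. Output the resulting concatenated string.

After 1 (read(7)): returned 'NHVVG9E', offset=7
After 2 (read(5)): returned 'SVN6T', offset=12
After 3 (read(3)): returned '7Y7', offset=15
After 4 (read(7)): returned 'M5', offset=17
After 5 (read(5)): returned '', offset=17
After 6 (seek(-5, END)): offset=12

Answer: NHVVG9ESVN6T7Y7M5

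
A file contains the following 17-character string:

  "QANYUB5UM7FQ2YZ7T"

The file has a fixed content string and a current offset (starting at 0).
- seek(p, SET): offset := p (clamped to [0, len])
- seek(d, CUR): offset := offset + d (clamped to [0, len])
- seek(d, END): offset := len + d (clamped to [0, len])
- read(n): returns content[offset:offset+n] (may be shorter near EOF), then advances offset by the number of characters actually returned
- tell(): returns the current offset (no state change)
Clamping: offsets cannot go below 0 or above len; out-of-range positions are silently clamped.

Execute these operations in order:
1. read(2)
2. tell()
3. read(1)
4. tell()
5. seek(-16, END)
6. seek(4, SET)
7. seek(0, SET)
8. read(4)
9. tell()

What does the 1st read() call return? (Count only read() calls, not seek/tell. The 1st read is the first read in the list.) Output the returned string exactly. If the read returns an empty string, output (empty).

After 1 (read(2)): returned 'QA', offset=2
After 2 (tell()): offset=2
After 3 (read(1)): returned 'N', offset=3
After 4 (tell()): offset=3
After 5 (seek(-16, END)): offset=1
After 6 (seek(4, SET)): offset=4
After 7 (seek(0, SET)): offset=0
After 8 (read(4)): returned 'QANY', offset=4
After 9 (tell()): offset=4

Answer: QA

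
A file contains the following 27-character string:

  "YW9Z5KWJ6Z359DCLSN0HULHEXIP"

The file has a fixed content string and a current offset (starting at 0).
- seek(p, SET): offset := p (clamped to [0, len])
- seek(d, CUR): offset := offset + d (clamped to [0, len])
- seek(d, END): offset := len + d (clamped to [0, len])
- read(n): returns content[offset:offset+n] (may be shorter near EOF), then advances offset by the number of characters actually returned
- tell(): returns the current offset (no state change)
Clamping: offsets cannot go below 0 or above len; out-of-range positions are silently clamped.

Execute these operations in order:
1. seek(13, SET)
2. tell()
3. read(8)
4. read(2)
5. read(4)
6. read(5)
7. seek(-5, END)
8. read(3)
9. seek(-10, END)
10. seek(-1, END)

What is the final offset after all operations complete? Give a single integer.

After 1 (seek(13, SET)): offset=13
After 2 (tell()): offset=13
After 3 (read(8)): returned 'DCLSN0HU', offset=21
After 4 (read(2)): returned 'LH', offset=23
After 5 (read(4)): returned 'EXIP', offset=27
After 6 (read(5)): returned '', offset=27
After 7 (seek(-5, END)): offset=22
After 8 (read(3)): returned 'HEX', offset=25
After 9 (seek(-10, END)): offset=17
After 10 (seek(-1, END)): offset=26

Answer: 26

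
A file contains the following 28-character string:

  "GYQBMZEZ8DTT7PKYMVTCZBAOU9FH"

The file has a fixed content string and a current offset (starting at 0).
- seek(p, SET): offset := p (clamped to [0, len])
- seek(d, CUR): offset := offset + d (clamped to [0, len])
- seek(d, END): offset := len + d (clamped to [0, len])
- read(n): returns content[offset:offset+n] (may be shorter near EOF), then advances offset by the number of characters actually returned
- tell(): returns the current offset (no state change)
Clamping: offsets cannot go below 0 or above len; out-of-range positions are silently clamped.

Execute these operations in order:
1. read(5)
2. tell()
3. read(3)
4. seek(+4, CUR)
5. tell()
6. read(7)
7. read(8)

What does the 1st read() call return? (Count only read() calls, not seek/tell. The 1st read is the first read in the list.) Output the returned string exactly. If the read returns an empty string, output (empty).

After 1 (read(5)): returned 'GYQBM', offset=5
After 2 (tell()): offset=5
After 3 (read(3)): returned 'ZEZ', offset=8
After 4 (seek(+4, CUR)): offset=12
After 5 (tell()): offset=12
After 6 (read(7)): returned '7PKYMVT', offset=19
After 7 (read(8)): returned 'CZBAOU9F', offset=27

Answer: GYQBM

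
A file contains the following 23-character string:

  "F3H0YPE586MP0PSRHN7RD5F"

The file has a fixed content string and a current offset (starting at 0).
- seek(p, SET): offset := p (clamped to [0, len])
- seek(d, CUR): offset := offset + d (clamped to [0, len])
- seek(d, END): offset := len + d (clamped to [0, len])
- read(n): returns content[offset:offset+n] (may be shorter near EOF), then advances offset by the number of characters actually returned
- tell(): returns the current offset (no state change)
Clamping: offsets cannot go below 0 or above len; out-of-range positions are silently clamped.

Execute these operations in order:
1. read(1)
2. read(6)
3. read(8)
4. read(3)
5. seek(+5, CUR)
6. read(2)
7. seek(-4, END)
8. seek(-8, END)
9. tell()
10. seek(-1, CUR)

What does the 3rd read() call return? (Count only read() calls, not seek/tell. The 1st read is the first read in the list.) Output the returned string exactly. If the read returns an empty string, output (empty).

After 1 (read(1)): returned 'F', offset=1
After 2 (read(6)): returned '3H0YPE', offset=7
After 3 (read(8)): returned '586MP0PS', offset=15
After 4 (read(3)): returned 'RHN', offset=18
After 5 (seek(+5, CUR)): offset=23
After 6 (read(2)): returned '', offset=23
After 7 (seek(-4, END)): offset=19
After 8 (seek(-8, END)): offset=15
After 9 (tell()): offset=15
After 10 (seek(-1, CUR)): offset=14

Answer: 586MP0PS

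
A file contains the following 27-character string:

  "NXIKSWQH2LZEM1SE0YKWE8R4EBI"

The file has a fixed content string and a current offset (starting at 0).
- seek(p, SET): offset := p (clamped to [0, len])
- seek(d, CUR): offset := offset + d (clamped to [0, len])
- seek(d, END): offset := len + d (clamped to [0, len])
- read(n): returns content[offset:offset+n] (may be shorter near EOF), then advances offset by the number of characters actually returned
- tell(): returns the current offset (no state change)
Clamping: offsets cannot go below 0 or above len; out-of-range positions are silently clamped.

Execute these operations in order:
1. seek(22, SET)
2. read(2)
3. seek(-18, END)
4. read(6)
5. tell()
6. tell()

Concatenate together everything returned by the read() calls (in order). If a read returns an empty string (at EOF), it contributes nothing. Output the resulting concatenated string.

Answer: R4LZEM1S

Derivation:
After 1 (seek(22, SET)): offset=22
After 2 (read(2)): returned 'R4', offset=24
After 3 (seek(-18, END)): offset=9
After 4 (read(6)): returned 'LZEM1S', offset=15
After 5 (tell()): offset=15
After 6 (tell()): offset=15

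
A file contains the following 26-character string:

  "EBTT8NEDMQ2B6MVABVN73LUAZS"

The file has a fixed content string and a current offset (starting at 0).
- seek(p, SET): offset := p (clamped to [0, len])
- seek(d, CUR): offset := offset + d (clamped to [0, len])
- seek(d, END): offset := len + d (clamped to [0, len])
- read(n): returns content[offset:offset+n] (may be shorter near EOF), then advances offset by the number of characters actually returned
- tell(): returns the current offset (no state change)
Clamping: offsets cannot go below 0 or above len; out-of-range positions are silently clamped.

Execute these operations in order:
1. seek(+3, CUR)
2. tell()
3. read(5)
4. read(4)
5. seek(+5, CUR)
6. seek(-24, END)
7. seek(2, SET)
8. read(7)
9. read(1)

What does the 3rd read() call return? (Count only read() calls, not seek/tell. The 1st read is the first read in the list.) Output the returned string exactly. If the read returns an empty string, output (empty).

After 1 (seek(+3, CUR)): offset=3
After 2 (tell()): offset=3
After 3 (read(5)): returned 'T8NED', offset=8
After 4 (read(4)): returned 'MQ2B', offset=12
After 5 (seek(+5, CUR)): offset=17
After 6 (seek(-24, END)): offset=2
After 7 (seek(2, SET)): offset=2
After 8 (read(7)): returned 'TT8NEDM', offset=9
After 9 (read(1)): returned 'Q', offset=10

Answer: TT8NEDM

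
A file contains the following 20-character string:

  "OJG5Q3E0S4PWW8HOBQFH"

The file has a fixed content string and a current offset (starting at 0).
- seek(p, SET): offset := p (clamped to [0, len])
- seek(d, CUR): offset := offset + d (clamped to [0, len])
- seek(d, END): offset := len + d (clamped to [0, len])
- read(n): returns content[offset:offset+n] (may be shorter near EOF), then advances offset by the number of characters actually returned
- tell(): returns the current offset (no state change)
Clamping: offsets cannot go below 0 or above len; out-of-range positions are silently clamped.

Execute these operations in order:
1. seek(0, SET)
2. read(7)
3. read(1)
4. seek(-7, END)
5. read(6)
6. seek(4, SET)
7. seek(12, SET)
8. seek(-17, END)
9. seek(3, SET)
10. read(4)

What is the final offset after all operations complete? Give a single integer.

After 1 (seek(0, SET)): offset=0
After 2 (read(7)): returned 'OJG5Q3E', offset=7
After 3 (read(1)): returned '0', offset=8
After 4 (seek(-7, END)): offset=13
After 5 (read(6)): returned '8HOBQF', offset=19
After 6 (seek(4, SET)): offset=4
After 7 (seek(12, SET)): offset=12
After 8 (seek(-17, END)): offset=3
After 9 (seek(3, SET)): offset=3
After 10 (read(4)): returned '5Q3E', offset=7

Answer: 7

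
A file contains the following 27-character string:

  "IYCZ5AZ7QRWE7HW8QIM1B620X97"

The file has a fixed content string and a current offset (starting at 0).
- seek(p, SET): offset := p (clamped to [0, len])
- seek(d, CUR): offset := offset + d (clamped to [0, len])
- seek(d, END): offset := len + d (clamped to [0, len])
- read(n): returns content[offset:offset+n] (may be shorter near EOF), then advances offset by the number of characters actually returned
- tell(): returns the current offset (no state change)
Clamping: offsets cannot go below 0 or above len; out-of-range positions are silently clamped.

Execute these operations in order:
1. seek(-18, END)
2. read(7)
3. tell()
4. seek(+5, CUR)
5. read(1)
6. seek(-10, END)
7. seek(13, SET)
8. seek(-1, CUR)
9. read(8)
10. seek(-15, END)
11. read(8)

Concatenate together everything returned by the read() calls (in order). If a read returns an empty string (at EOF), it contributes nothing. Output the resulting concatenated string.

Answer: RWE7HW867HW8QIM17HW8QIM1

Derivation:
After 1 (seek(-18, END)): offset=9
After 2 (read(7)): returned 'RWE7HW8', offset=16
After 3 (tell()): offset=16
After 4 (seek(+5, CUR)): offset=21
After 5 (read(1)): returned '6', offset=22
After 6 (seek(-10, END)): offset=17
After 7 (seek(13, SET)): offset=13
After 8 (seek(-1, CUR)): offset=12
After 9 (read(8)): returned '7HW8QIM1', offset=20
After 10 (seek(-15, END)): offset=12
After 11 (read(8)): returned '7HW8QIM1', offset=20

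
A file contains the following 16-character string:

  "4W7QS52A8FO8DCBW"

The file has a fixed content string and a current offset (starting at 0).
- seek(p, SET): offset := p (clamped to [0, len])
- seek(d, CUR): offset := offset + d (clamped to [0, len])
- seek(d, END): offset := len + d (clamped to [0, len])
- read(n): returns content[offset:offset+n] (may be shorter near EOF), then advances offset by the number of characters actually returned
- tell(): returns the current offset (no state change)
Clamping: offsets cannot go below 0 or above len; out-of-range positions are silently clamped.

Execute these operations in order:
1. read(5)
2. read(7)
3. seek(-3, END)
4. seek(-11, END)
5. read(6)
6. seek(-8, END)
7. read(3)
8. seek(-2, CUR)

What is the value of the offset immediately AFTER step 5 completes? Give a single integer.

Answer: 11

Derivation:
After 1 (read(5)): returned '4W7QS', offset=5
After 2 (read(7)): returned '52A8FO8', offset=12
After 3 (seek(-3, END)): offset=13
After 4 (seek(-11, END)): offset=5
After 5 (read(6)): returned '52A8FO', offset=11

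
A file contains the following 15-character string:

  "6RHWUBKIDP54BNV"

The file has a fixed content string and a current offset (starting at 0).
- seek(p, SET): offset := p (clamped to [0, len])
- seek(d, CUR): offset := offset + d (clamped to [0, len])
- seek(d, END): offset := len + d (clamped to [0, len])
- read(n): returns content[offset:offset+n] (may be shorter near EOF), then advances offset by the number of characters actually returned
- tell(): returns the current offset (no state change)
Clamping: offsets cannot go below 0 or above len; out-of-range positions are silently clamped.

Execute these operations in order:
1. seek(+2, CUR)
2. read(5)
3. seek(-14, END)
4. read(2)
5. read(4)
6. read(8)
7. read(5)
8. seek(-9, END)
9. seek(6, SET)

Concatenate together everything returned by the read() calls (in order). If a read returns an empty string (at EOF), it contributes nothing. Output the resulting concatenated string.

Answer: HWUBKRHWUBKIDP54BNV

Derivation:
After 1 (seek(+2, CUR)): offset=2
After 2 (read(5)): returned 'HWUBK', offset=7
After 3 (seek(-14, END)): offset=1
After 4 (read(2)): returned 'RH', offset=3
After 5 (read(4)): returned 'WUBK', offset=7
After 6 (read(8)): returned 'IDP54BNV', offset=15
After 7 (read(5)): returned '', offset=15
After 8 (seek(-9, END)): offset=6
After 9 (seek(6, SET)): offset=6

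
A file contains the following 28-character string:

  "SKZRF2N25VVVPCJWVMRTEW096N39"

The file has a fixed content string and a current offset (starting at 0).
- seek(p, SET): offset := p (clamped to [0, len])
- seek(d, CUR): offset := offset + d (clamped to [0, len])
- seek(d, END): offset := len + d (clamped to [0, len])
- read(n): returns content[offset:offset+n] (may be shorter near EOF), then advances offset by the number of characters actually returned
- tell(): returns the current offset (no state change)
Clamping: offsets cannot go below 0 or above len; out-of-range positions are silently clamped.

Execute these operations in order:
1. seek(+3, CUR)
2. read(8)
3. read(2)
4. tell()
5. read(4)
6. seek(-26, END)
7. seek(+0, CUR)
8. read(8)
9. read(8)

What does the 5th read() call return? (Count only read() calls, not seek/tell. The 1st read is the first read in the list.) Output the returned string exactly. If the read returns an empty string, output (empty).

Answer: VVPCJWVM

Derivation:
After 1 (seek(+3, CUR)): offset=3
After 2 (read(8)): returned 'RF2N25VV', offset=11
After 3 (read(2)): returned 'VP', offset=13
After 4 (tell()): offset=13
After 5 (read(4)): returned 'CJWV', offset=17
After 6 (seek(-26, END)): offset=2
After 7 (seek(+0, CUR)): offset=2
After 8 (read(8)): returned 'ZRF2N25V', offset=10
After 9 (read(8)): returned 'VVPCJWVM', offset=18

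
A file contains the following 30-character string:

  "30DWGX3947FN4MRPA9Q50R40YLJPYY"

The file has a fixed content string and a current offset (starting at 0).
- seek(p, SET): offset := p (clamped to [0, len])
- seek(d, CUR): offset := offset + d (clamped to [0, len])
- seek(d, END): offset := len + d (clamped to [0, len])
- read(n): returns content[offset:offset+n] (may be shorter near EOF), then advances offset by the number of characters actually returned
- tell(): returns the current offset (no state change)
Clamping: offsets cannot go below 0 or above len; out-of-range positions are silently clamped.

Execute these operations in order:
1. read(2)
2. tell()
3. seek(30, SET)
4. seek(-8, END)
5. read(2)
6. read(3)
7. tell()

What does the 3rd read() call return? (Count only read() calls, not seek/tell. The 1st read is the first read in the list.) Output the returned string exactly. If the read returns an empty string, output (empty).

After 1 (read(2)): returned '30', offset=2
After 2 (tell()): offset=2
After 3 (seek(30, SET)): offset=30
After 4 (seek(-8, END)): offset=22
After 5 (read(2)): returned '40', offset=24
After 6 (read(3)): returned 'YLJ', offset=27
After 7 (tell()): offset=27

Answer: YLJ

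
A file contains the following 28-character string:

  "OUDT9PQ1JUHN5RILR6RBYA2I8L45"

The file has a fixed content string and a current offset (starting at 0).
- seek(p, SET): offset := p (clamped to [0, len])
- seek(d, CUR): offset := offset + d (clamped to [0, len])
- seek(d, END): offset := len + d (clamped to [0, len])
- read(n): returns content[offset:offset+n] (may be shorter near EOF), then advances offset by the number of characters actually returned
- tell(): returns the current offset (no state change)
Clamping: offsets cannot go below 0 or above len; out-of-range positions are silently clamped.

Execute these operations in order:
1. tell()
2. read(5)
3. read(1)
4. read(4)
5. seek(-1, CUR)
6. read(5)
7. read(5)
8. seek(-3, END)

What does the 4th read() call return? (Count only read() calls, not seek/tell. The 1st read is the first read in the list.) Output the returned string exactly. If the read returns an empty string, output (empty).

After 1 (tell()): offset=0
After 2 (read(5)): returned 'OUDT9', offset=5
After 3 (read(1)): returned 'P', offset=6
After 4 (read(4)): returned 'Q1JU', offset=10
After 5 (seek(-1, CUR)): offset=9
After 6 (read(5)): returned 'UHN5R', offset=14
After 7 (read(5)): returned 'ILR6R', offset=19
After 8 (seek(-3, END)): offset=25

Answer: UHN5R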